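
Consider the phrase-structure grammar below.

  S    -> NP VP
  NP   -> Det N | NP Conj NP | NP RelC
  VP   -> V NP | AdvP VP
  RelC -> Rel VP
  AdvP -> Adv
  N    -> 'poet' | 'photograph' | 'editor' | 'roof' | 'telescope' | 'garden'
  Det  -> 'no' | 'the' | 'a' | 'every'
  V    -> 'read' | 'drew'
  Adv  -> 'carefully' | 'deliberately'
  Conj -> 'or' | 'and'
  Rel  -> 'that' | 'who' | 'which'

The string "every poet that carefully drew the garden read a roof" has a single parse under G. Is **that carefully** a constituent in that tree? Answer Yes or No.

No

[S [NP [NP [Det every] [N poet]] [RelC [Rel that] [VP [AdvP [Adv carefully]] [VP [V drew] [NP [Det the] [N garden]]]]]] [VP [V read] [NP [Det a] [N roof]]]]
The smallest constituent containing 'that carefully' is the RelC spanning 'that carefully drew the garden'; no single node in the tree dominates exactly the given words.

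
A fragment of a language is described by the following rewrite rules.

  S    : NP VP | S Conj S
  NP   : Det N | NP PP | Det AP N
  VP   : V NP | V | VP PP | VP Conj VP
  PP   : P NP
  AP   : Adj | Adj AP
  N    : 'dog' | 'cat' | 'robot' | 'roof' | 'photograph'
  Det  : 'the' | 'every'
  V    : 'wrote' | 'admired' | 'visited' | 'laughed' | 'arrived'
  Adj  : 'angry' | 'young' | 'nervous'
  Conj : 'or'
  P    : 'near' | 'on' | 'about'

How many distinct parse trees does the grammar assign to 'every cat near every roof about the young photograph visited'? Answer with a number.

2

The two bracketings:
[S [NP [NP [Det every] [N cat]] [PP [P near] [NP [NP [Det every] [N roof]] [PP [P about] [NP [Det the] [AP [Adj young]] [N photograph]]]]]] [VP [V visited]]]
[S [NP [NP [NP [Det every] [N cat]] [PP [P near] [NP [Det every] [N roof]]]] [PP [P about] [NP [Det the] [AP [Adj young]] [N photograph]]]] [VP [V visited]]]
The trees differ in how a recursive rule is bracketed over the same span.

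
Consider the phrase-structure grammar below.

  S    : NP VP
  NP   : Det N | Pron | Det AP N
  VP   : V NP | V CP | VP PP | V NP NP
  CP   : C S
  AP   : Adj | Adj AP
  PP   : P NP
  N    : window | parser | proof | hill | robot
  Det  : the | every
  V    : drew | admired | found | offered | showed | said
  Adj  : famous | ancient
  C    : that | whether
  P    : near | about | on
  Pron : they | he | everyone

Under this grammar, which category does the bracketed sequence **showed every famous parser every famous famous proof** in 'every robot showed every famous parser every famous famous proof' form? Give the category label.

[S [NP [Det every] [N robot]] [VP [V showed] [NP [Det every] [AP [Adj famous]] [N parser]] [NP [Det every] [AP [Adj famous] [AP [Adj famous]]] [N proof]]]]
The span 'showed every famous parser every famous famous proof' is the VP node built by VP → V NP NP.

VP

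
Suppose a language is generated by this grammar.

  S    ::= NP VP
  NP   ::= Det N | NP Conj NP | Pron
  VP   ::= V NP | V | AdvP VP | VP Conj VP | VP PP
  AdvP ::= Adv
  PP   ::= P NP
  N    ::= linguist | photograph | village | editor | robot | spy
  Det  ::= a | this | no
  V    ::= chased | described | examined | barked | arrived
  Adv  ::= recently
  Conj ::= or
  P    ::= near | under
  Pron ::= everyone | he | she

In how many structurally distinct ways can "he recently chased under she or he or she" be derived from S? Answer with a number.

Two of the 4 distinct bracketings:
[S [NP [Pron he]] [VP [AdvP [Adv recently]] [VP [VP [V chased]] [PP [P under] [NP [NP [Pron she]] [Conj or] [NP [NP [Pron he]] [Conj or] [NP [Pron she]]]]]]]]
[S [NP [Pron he]] [VP [AdvP [Adv recently]] [VP [VP [V chased]] [PP [P under] [NP [NP [NP [Pron she]] [Conj or] [NP [Pron he]]] [Conj or] [NP [Pron she]]]]]]]
The trees differ in how a recursive rule is bracketed over the same span.

4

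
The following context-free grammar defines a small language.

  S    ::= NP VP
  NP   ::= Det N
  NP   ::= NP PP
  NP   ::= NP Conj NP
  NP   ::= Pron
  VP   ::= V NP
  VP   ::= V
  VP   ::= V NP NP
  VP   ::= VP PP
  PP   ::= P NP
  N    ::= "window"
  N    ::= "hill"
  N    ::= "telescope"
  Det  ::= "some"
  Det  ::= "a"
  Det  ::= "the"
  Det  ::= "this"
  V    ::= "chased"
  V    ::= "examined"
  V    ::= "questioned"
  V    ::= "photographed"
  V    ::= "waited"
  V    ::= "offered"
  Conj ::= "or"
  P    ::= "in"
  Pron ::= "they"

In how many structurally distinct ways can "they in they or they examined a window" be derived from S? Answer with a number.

2

The two bracketings:
[S [NP [NP [Pron they]] [PP [P in] [NP [NP [Pron they]] [Conj or] [NP [Pron they]]]]] [VP [V examined] [NP [Det a] [N window]]]]
[S [NP [NP [NP [Pron they]] [PP [P in] [NP [Pron they]]]] [Conj or] [NP [Pron they]]] [VP [V examined] [NP [Det a] [N window]]]]
The trees differ in how a recursive rule is bracketed over the same span.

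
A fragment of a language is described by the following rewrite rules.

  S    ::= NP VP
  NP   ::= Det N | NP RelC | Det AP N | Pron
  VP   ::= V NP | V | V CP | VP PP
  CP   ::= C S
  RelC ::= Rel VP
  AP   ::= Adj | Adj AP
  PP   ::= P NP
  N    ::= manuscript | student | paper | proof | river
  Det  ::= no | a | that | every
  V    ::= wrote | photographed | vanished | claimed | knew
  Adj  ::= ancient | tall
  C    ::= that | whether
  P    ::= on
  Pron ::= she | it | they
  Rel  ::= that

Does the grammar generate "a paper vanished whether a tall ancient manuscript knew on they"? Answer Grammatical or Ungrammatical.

S
  NP
    Det: a
    N: paper
  VP
    V: vanished
    CP
      C: whether
      S
        NP
          Det: a
          AP
            Adj: tall
            AP
              Adj: ancient
          N: manuscript
        VP
          VP
            V: knew
          PP
            P: on
            NP
              Pron: they
Each bracket corresponds to one application of a listed rule, so the string is derivable from S.

Grammatical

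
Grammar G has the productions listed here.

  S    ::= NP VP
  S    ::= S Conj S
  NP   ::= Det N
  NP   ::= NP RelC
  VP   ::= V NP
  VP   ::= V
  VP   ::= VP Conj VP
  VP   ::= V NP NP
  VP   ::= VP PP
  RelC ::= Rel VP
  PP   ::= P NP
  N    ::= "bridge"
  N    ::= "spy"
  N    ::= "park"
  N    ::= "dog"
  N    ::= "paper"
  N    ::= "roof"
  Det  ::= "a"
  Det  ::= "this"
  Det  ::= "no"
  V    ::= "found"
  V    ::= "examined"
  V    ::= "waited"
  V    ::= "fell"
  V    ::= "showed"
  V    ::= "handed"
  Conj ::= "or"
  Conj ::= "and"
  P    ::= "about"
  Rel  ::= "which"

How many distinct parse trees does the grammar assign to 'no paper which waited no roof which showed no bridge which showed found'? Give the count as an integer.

Two of the 7 distinct bracketings:
[S [NP [NP [Det no] [N paper]] [RelC [Rel which] [VP [V waited] [NP [NP [Det no] [N roof]] [RelC [Rel which] [VP [V showed] [NP [NP [Det no] [N bridge]] [RelC [Rel which] [VP [V showed]]]]]]]]]] [VP [V found]]]
[S [NP [NP [Det no] [N paper]] [RelC [Rel which] [VP [V waited] [NP [NP [NP [Det no] [N roof]] [RelC [Rel which] [VP [V showed] [NP [Det no] [N bridge]]]]] [RelC [Rel which] [VP [V showed]]]]]]] [VP [V found]]]
The trees differ in how a recursive rule is bracketed over the same span.

7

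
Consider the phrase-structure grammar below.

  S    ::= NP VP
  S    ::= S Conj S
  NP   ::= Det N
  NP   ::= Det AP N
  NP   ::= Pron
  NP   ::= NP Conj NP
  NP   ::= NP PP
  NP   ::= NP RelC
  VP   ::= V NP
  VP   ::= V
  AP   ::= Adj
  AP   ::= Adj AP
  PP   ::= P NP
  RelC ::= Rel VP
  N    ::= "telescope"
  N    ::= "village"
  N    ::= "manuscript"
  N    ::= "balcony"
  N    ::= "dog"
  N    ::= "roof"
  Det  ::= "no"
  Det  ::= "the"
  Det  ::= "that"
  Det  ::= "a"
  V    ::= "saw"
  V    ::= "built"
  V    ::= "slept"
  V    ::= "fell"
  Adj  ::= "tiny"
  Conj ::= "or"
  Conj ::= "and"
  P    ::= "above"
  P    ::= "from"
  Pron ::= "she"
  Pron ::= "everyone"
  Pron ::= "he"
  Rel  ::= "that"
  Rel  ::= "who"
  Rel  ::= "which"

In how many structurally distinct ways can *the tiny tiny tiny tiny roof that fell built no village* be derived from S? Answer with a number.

[S [NP [NP [Det the] [AP [Adj tiny] [AP [Adj tiny] [AP [Adj tiny] [AP [Adj tiny]]]]] [N roof]] [RelC [Rel that] [VP [V fell]]]] [VP [V built] [NP [Det no] [N village]]]]
No rule offers an alternative attachment or grouping for any span, so this is the only derivation.

1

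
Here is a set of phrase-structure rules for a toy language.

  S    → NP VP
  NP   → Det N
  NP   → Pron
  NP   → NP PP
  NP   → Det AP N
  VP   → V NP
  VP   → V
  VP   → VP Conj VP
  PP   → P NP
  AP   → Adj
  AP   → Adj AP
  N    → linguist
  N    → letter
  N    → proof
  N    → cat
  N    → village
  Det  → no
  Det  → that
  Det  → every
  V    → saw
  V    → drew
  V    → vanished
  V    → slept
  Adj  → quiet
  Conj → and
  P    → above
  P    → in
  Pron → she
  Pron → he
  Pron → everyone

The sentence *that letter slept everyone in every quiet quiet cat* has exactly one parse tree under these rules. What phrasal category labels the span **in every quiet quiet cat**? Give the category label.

[S [NP [Det that] [N letter]] [VP [V slept] [NP [NP [Pron everyone]] [PP [P in] [NP [Det every] [AP [Adj quiet] [AP [Adj quiet]]] [N cat]]]]]]
The span 'in every quiet quiet cat' is the PP node built by PP → P NP.

PP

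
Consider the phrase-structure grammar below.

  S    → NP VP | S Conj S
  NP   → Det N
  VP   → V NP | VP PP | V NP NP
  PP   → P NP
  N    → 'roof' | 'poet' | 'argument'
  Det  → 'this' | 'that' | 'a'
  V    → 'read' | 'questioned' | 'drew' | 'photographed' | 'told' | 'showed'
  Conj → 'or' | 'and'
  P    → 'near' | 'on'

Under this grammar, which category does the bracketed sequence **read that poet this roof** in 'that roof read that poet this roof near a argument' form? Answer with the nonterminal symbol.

VP

[S [NP [Det that] [N roof]] [VP [VP [V read] [NP [Det that] [N poet]] [NP [Det this] [N roof]]] [PP [P near] [NP [Det a] [N argument]]]]]
The span 'read that poet this roof' is the VP node built by VP → V NP NP.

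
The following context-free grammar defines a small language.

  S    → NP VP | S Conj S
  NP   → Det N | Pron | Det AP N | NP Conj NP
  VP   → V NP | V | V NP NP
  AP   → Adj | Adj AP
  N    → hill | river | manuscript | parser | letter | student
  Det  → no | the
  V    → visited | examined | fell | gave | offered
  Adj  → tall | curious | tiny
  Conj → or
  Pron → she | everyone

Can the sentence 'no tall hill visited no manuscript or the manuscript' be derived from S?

Grammatical

S
  NP
    Det: no
    AP
      Adj: tall
    N: hill
  VP
    V: visited
    NP
      NP
        Det: no
        N: manuscript
      Conj: or
      NP
        Det: the
        N: manuscript
Each bracket corresponds to one application of a listed rule, so the string is derivable from S.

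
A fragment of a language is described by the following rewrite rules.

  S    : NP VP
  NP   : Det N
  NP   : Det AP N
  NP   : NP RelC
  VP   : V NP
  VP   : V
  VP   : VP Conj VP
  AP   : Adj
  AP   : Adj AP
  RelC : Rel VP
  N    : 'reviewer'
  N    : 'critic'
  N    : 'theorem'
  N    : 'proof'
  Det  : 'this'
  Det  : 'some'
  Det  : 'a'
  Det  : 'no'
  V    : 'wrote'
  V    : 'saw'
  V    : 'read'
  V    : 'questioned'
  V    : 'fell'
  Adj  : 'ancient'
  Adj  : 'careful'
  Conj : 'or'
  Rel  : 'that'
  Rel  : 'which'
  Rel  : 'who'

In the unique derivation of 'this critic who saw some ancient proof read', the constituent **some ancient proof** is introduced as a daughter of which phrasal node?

[S [NP [NP [Det this] [N critic]] [RelC [Rel who] [VP [V saw] [NP [Det some] [AP [Adj ancient]] [N proof]]]]] [VP [V read]]]
The span 'some ancient proof' is the NP node built by NP → Det AP N.
Its mother is the VP built by VP → V NP.

VP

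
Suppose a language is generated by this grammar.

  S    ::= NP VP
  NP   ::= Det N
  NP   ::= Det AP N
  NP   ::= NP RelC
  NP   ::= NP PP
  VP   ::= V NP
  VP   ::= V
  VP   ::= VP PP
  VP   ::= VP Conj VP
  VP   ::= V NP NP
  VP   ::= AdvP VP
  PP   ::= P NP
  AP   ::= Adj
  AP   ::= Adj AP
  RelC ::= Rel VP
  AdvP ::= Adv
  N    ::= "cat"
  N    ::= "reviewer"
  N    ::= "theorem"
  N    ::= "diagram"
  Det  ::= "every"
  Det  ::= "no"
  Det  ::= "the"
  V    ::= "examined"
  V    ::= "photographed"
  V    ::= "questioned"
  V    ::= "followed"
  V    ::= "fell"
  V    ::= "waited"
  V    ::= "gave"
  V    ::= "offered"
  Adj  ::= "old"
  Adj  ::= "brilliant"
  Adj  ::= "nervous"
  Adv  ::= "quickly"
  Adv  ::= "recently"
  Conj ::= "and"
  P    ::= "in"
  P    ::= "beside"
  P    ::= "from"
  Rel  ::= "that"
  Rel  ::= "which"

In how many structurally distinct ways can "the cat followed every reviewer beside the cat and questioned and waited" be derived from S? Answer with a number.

Two of the 4 distinct bracketings:
[S [NP [Det the] [N cat]] [VP [VP [V followed] [NP [NP [Det every] [N reviewer]] [PP [P beside] [NP [Det the] [N cat]]]]] [Conj and] [VP [VP [V questioned]] [Conj and] [VP [V waited]]]]]
[S [NP [Det the] [N cat]] [VP [VP [VP [V followed] [NP [Det every] [N reviewer]]] [PP [P beside] [NP [Det the] [N cat]]]] [Conj and] [VP [VP [V questioned]] [Conj and] [VP [V waited]]]]]
The difference turns on whether NP → NP PP is used at the relevant span, versus an alternative expansion of NP.

4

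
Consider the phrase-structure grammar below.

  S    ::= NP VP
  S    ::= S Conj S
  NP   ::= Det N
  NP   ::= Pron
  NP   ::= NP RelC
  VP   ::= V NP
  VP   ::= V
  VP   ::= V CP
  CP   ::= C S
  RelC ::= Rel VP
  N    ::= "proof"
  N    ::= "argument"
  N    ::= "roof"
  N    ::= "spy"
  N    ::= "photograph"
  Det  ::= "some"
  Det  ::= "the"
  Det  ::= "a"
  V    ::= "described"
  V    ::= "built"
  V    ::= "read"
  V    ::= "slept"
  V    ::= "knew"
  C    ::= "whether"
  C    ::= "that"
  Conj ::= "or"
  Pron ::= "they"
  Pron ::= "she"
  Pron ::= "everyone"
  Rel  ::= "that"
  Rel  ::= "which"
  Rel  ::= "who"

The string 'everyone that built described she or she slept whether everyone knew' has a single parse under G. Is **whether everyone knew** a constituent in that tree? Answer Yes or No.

Yes

[S [S [NP [NP [Pron everyone]] [RelC [Rel that] [VP [V built]]]] [VP [V described] [NP [Pron she]]]] [Conj or] [S [NP [Pron she]] [VP [V slept] [CP [C whether] [S [NP [Pron everyone]] [VP [V knew]]]]]]]
The words 'whether everyone knew' are exhaustively dominated by a single CP node (built by CP → C S), so they form a constituent.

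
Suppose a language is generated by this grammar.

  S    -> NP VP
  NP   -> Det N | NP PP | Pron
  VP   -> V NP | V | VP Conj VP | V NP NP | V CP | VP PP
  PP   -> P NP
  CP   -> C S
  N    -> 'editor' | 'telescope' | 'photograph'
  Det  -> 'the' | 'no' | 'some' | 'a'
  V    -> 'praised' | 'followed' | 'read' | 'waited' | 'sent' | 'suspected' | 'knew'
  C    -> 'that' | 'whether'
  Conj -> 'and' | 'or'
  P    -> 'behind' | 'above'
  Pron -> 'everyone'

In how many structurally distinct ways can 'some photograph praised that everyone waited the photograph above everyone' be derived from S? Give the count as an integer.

Two of the 3 distinct bracketings:
[S [NP [Det some] [N photograph]] [VP [V praised] [CP [C that] [S [NP [Pron everyone]] [VP [V waited] [NP [NP [Det the] [N photograph]] [PP [P above] [NP [Pron everyone]]]]]]]]]
[S [NP [Det some] [N photograph]] [VP [V praised] [CP [C that] [S [NP [Pron everyone]] [VP [VP [V waited] [NP [Det the] [N photograph]]] [PP [P above] [NP [Pron everyone]]]]]]]]
The difference turns on whether NP → NP PP is used at the relevant span, versus an alternative expansion of NP.

3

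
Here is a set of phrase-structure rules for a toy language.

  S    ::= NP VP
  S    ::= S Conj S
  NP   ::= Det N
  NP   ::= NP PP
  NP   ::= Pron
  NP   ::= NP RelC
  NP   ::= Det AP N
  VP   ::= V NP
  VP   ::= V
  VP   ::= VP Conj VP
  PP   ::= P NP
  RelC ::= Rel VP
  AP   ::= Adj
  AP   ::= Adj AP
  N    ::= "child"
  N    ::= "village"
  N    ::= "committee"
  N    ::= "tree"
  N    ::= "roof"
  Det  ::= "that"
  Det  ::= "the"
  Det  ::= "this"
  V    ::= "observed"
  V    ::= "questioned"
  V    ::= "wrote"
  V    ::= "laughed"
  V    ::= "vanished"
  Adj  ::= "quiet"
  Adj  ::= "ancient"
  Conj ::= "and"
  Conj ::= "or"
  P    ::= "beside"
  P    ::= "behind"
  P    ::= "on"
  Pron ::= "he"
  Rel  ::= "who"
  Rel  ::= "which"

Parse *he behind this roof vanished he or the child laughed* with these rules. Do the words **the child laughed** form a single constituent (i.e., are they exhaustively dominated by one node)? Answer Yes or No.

Yes

[S [S [NP [NP [Pron he]] [PP [P behind] [NP [Det this] [N roof]]]] [VP [V vanished] [NP [Pron he]]]] [Conj or] [S [NP [Det the] [N child]] [VP [V laughed]]]]
The words 'the child laughed' are exhaustively dominated by a single S node (built by S → NP VP), so they form a constituent.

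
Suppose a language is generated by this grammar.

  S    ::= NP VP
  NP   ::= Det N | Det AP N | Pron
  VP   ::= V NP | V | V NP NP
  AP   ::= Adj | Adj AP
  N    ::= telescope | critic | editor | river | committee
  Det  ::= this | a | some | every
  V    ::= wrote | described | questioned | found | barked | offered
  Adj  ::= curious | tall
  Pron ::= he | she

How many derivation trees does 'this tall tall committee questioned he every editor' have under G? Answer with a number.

1

[S [NP [Det this] [AP [Adj tall] [AP [Adj tall]]] [N committee]] [VP [V questioned] [NP [Pron he]] [NP [Det every] [N editor]]]]
No rule offers an alternative attachment or grouping for any span, so this is the only derivation.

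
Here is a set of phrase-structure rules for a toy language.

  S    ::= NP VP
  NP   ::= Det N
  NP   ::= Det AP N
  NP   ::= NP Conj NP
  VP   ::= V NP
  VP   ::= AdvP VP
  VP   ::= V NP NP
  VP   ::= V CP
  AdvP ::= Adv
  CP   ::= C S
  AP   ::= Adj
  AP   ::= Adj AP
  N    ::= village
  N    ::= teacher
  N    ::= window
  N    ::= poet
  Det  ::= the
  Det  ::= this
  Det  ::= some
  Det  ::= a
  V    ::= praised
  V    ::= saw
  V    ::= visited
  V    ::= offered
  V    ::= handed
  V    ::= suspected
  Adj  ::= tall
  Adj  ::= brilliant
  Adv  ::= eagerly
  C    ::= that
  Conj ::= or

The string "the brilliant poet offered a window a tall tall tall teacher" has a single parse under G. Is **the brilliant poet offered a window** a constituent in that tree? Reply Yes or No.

No

[S [NP [Det the] [AP [Adj brilliant]] [N poet]] [VP [V offered] [NP [Det a] [N window]] [NP [Det a] [AP [Adj tall] [AP [Adj tall] [AP [Adj tall]]]] [N teacher]]]]
The smallest constituent containing 'the brilliant poet offered a window' is the S spanning 'the brilliant poet offered a window a tall tall tall teacher'; no single node in the tree dominates exactly the given words.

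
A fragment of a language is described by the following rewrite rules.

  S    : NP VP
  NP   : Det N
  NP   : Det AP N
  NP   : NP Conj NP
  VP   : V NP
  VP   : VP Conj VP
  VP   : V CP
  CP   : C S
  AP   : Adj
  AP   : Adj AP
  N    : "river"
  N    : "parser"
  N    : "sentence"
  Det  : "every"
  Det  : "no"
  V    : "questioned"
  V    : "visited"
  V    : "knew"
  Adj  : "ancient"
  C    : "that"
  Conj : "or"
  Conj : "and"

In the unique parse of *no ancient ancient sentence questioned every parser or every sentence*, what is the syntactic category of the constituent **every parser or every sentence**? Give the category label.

NP

S
  NP
    Det: no
    AP
      Adj: ancient
      AP
        Adj: ancient
    N: sentence
  VP
    V: questioned
    NP
      NP
        Det: every
        N: parser
      Conj: or
      NP
        Det: every
        N: sentence
The span 'every parser or every sentence' is the NP node built by NP → NP Conj NP.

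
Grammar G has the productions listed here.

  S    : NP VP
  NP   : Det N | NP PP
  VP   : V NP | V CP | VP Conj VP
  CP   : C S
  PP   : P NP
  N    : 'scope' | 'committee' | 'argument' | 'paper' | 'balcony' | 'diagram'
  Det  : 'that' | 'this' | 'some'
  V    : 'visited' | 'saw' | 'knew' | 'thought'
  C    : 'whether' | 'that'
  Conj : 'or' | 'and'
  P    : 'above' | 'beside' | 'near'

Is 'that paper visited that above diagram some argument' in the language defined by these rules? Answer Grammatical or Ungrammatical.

A C/Det word can never sit immediately before a P word in any string this grammar generates, so the substring 'that above' rules out a derivation.

Ungrammatical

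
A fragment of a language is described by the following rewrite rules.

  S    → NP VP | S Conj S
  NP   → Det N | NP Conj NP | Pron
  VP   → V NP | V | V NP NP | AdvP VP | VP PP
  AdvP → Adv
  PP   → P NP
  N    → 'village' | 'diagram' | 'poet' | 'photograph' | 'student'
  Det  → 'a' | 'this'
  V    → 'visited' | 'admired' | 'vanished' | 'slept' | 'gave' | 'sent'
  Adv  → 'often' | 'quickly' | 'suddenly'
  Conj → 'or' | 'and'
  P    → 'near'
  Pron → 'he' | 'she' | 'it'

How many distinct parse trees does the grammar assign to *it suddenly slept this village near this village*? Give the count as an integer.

2

The two bracketings:
[S [NP [Pron it]] [VP [AdvP [Adv suddenly]] [VP [VP [V slept] [NP [Det this] [N village]]] [PP [P near] [NP [Det this] [N village]]]]]]
[S [NP [Pron it]] [VP [VP [AdvP [Adv suddenly]] [VP [V slept] [NP [Det this] [N village]]]] [PP [P near] [NP [Det this] [N village]]]]]
The trees differ in how a recursive rule is bracketed over the same span.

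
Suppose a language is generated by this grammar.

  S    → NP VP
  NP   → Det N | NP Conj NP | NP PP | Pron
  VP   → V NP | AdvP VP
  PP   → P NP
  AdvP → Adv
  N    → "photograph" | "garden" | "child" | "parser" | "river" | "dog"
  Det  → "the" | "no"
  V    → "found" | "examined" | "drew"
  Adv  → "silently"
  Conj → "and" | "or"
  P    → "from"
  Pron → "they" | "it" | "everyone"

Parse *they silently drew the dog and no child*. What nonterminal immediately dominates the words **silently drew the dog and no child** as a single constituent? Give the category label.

[S [NP [Pron they]] [VP [AdvP [Adv silently]] [VP [V drew] [NP [NP [Det the] [N dog]] [Conj and] [NP [Det no] [N child]]]]]]
The span 'silently drew the dog and no child' is the VP node built by VP → AdvP VP.

VP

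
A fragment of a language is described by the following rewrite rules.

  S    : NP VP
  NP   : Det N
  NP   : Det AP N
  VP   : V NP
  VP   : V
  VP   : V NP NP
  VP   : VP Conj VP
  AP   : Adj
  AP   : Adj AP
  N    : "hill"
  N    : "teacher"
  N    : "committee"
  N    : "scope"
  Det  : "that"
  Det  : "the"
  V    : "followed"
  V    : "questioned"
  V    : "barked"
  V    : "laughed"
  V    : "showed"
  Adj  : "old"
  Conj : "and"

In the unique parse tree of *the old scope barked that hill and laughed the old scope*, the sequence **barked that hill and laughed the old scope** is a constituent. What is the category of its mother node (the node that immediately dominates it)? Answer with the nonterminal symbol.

S

S
  NP
    Det: the
    AP
      Adj: old
    N: scope
  VP
    VP
      V: barked
      NP
        Det: that
        N: hill
    Conj: and
    VP
      V: laughed
      NP
        Det: the
        AP
          Adj: old
        N: scope
The span 'barked that hill and laughed the old scope' is the VP node built by VP → VP Conj VP.
Its mother is the S built by S → NP VP.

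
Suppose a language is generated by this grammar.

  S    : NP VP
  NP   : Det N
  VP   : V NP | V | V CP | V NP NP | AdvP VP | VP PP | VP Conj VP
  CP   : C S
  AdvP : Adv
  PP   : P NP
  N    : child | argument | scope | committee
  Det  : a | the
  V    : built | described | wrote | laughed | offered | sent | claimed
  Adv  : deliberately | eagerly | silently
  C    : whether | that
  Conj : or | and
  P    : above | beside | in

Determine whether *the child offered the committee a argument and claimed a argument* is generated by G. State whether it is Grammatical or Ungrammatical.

S
  NP
    Det: the
    N: child
  VP
    VP
      V: offered
      NP
        Det: the
        N: committee
      NP
        Det: a
        N: argument
    Conj: and
    VP
      V: claimed
      NP
        Det: a
        N: argument
The bracketing above is licensed at every node by one of the given productions, with S at the root.

Grammatical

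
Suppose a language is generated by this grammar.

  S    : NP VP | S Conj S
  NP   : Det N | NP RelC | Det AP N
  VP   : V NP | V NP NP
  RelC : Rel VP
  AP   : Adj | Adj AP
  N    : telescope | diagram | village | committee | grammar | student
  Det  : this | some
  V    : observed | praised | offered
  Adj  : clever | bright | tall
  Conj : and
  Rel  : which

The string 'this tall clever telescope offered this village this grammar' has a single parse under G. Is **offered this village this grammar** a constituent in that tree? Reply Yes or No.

Yes

[S [NP [Det this] [AP [Adj tall] [AP [Adj clever]]] [N telescope]] [VP [V offered] [NP [Det this] [N village]] [NP [Det this] [N grammar]]]]
The words 'offered this village this grammar' are exhaustively dominated by a single VP node (built by VP → V NP NP), so they form a constituent.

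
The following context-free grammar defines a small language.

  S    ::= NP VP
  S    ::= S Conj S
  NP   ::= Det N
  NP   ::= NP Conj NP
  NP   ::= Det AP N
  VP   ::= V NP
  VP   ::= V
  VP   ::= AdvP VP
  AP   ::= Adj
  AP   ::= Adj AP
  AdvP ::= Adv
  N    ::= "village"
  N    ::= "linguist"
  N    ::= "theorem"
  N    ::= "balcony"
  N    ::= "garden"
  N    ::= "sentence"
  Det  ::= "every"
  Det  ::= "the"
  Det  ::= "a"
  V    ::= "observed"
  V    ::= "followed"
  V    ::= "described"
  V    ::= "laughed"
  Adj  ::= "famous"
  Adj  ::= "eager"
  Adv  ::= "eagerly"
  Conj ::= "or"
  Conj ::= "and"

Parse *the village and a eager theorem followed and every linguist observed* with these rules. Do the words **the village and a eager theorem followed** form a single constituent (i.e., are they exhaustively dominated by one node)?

Yes

[S [S [NP [NP [Det the] [N village]] [Conj and] [NP [Det a] [AP [Adj eager]] [N theorem]]] [VP [V followed]]] [Conj and] [S [NP [Det every] [N linguist]] [VP [V observed]]]]
The words 'the village and a eager theorem followed' are exhaustively dominated by a single S node (built by S → NP VP), so they form a constituent.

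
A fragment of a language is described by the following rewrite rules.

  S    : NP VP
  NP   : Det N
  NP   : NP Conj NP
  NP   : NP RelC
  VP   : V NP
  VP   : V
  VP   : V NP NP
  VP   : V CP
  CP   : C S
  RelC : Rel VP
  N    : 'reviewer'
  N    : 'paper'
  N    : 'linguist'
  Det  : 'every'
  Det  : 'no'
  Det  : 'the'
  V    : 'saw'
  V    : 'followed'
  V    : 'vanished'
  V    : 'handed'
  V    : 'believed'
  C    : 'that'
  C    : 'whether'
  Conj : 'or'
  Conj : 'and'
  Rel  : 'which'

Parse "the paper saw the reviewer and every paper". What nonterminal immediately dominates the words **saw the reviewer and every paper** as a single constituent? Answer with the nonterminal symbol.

VP

S
  NP
    Det: the
    N: paper
  VP
    V: saw
    NP
      NP
        Det: the
        N: reviewer
      Conj: and
      NP
        Det: every
        N: paper
The span 'saw the reviewer and every paper' is the VP node built by VP → V NP.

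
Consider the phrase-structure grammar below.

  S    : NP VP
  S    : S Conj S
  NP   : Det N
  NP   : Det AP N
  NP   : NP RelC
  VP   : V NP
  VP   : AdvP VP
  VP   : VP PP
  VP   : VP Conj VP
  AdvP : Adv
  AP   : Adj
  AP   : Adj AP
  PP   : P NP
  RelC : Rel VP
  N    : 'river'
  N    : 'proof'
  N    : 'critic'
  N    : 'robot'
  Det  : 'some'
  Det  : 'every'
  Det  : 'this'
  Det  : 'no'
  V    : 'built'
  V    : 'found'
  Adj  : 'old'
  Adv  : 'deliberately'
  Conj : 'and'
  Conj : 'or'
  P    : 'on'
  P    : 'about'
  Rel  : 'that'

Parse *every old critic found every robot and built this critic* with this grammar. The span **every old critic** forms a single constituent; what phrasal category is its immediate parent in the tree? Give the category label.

S

S
  NP
    Det: every
    AP
      Adj: old
    N: critic
  VP
    VP
      V: found
      NP
        Det: every
        N: robot
    Conj: and
    VP
      V: built
      NP
        Det: this
        N: critic
The span 'every old critic' is the NP node built by NP → Det AP N.
Its mother is the S built by S → NP VP.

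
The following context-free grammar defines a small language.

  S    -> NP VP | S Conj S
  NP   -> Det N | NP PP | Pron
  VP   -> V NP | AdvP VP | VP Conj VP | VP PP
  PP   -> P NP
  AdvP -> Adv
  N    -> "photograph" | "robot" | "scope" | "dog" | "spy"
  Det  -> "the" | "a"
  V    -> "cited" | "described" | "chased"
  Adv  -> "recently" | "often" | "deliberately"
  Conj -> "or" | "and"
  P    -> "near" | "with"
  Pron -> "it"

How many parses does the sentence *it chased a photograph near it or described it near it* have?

6

Two of the 6 distinct bracketings:
[S [NP [Pron it]] [VP [VP [V chased] [NP [NP [Det a] [N photograph]] [PP [P near] [NP [Pron it]]]]] [Conj or] [VP [V described] [NP [NP [Pron it]] [PP [P near] [NP [Pron it]]]]]]]
[S [NP [Pron it]] [VP [VP [V chased] [NP [NP [Det a] [N photograph]] [PP [P near] [NP [Pron it]]]]] [Conj or] [VP [VP [V described] [NP [Pron it]]] [PP [P near] [NP [Pron it]]]]]]
The difference turns on whether VP → VP PP is used at the relevant span, versus an alternative expansion of VP.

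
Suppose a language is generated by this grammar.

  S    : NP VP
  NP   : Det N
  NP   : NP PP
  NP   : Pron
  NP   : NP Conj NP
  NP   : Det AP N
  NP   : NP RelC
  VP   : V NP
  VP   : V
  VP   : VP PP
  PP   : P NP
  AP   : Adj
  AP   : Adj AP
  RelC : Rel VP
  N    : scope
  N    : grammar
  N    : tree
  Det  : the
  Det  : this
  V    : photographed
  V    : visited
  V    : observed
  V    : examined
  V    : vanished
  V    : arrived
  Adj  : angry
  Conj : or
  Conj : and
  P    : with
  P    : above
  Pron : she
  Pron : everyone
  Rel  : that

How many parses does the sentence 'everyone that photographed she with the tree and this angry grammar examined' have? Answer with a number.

7

Two of the 7 distinct bracketings:
[S [NP [NP [NP [Pron everyone]] [RelC [Rel that] [VP [V photographed] [NP [Pron she]]]]] [PP [P with] [NP [NP [Det the] [N tree]] [Conj and] [NP [Det this] [AP [Adj angry]] [N grammar]]]]] [VP [V examined]]]
[S [NP [NP [NP [NP [Pron everyone]] [RelC [Rel that] [VP [V photographed] [NP [Pron she]]]]] [PP [P with] [NP [Det the] [N tree]]]] [Conj and] [NP [Det this] [AP [Adj angry]] [N grammar]]] [VP [V examined]]]
The trees differ in how a recursive rule is bracketed over the same span.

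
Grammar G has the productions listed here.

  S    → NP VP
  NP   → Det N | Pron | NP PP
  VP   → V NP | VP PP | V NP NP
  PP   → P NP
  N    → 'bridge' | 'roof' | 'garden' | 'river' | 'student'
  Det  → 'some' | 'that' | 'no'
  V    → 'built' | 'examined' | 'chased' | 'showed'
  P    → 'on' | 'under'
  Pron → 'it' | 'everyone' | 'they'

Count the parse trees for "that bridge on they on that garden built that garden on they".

4

Two of the 4 distinct bracketings:
[S [NP [NP [Det that] [N bridge]] [PP [P on] [NP [NP [Pron they]] [PP [P on] [NP [Det that] [N garden]]]]]] [VP [V built] [NP [NP [Det that] [N garden]] [PP [P on] [NP [Pron they]]]]]]
[S [NP [NP [Det that] [N bridge]] [PP [P on] [NP [NP [Pron they]] [PP [P on] [NP [Det that] [N garden]]]]]] [VP [VP [V built] [NP [Det that] [N garden]]] [PP [P on] [NP [Pron they]]]]]
The difference turns on whether VP → VP PP is used at the relevant span, versus an alternative expansion of VP.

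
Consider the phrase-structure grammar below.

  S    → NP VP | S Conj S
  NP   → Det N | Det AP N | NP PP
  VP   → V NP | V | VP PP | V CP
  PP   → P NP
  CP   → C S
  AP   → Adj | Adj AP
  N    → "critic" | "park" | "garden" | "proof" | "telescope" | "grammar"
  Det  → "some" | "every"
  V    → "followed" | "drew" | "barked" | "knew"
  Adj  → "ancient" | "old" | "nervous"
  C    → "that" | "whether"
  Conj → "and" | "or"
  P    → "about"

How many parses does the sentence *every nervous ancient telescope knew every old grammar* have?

[S [NP [Det every] [AP [Adj nervous] [AP [Adj ancient]]] [N telescope]] [VP [V knew] [NP [Det every] [AP [Adj old]] [N grammar]]]]
No rule offers an alternative attachment or grouping for any span, so this is the only derivation.

1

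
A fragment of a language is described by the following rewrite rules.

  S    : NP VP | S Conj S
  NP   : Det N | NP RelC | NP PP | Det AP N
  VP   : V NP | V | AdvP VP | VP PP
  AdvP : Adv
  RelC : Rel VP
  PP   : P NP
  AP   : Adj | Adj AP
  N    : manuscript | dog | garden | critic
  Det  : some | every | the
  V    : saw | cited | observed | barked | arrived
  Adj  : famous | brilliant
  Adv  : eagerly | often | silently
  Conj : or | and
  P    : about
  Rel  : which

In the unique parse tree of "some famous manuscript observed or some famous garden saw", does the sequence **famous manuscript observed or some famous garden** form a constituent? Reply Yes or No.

[S [S [NP [Det some] [AP [Adj famous]] [N manuscript]] [VP [V observed]]] [Conj or] [S [NP [Det some] [AP [Adj famous]] [N garden]] [VP [V saw]]]]
The smallest constituent containing 'famous manuscript observed or some famous garden' is the S spanning 'some famous manuscript observed or some famous garden saw'; no single node in the tree dominates exactly the given words.

No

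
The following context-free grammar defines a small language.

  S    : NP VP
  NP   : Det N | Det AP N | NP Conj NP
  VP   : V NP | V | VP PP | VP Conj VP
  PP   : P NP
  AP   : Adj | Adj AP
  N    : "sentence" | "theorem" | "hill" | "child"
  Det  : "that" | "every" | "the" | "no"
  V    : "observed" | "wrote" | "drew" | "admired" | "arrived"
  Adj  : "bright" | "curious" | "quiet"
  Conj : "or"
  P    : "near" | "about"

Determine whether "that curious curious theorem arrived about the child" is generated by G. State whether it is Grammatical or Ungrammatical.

S
  NP
    Det: that
    AP
      Adj: curious
      AP
        Adj: curious
    N: theorem
  VP
    VP
      V: arrived
    PP
      P: about
      NP
        Det: the
        N: child
Every word is introduced by a lexical rule and the phrasal rules combine the resulting categories into a single S.

Grammatical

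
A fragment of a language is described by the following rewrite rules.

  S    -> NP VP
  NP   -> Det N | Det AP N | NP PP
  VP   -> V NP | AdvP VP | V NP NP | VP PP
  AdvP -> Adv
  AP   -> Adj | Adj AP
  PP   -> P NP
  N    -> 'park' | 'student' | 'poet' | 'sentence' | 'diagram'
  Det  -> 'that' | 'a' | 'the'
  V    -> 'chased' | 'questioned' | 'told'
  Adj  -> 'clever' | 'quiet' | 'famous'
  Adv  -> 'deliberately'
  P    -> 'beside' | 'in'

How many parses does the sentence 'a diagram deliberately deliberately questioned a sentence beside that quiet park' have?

4

Two of the 4 distinct bracketings:
[S [NP [Det a] [N diagram]] [VP [AdvP [Adv deliberately]] [VP [AdvP [Adv deliberately]] [VP [V questioned] [NP [NP [Det a] [N sentence]] [PP [P beside] [NP [Det that] [AP [Adj quiet]] [N park]]]]]]]]
[S [NP [Det a] [N diagram]] [VP [AdvP [Adv deliberately]] [VP [AdvP [Adv deliberately]] [VP [VP [V questioned] [NP [Det a] [N sentence]]] [PP [P beside] [NP [Det that] [AP [Adj quiet]] [N park]]]]]]]
The difference turns on whether NP → NP PP is used at the relevant span, versus an alternative expansion of NP.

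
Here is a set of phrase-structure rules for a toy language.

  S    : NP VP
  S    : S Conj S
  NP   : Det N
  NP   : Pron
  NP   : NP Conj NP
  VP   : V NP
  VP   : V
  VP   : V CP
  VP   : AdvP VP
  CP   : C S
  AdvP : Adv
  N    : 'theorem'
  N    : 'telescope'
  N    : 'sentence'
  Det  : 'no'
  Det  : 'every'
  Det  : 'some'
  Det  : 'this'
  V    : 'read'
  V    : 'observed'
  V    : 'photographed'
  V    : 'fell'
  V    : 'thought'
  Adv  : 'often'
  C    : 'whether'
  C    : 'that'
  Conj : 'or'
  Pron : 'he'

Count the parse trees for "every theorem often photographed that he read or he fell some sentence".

2

The two bracketings:
[S [NP [Det every] [N theorem]] [VP [AdvP [Adv often]] [VP [V photographed] [CP [C that] [S [S [NP [Pron he]] [VP [V read]]] [Conj or] [S [NP [Pron he]] [VP [V fell] [NP [Det some] [N sentence]]]]]]]]]
[S [S [NP [Det every] [N theorem]] [VP [AdvP [Adv often]] [VP [V photographed] [CP [C that] [S [NP [Pron he]] [VP [V read]]]]]]] [Conj or] [S [NP [Pron he]] [VP [V fell] [NP [Det some] [N sentence]]]]]
The trees differ in how a recursive rule is bracketed over the same span.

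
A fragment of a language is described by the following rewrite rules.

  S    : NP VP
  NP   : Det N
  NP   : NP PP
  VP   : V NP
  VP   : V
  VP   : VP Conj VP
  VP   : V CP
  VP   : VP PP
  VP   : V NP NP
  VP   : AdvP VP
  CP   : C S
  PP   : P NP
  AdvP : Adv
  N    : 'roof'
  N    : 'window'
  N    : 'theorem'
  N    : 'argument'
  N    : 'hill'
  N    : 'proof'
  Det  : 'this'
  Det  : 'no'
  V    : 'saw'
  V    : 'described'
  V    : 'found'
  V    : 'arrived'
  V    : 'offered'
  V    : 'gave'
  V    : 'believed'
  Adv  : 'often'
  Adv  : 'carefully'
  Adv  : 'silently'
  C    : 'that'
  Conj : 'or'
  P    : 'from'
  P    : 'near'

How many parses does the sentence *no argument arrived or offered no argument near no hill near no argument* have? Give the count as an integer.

9

Two of the 9 distinct bracketings:
[S [NP [Det no] [N argument]] [VP [VP [V arrived]] [Conj or] [VP [V offered] [NP [NP [Det no] [N argument]] [PP [P near] [NP [NP [Det no] [N hill]] [PP [P near] [NP [Det no] [N argument]]]]]]]]]
[S [NP [Det no] [N argument]] [VP [VP [V arrived]] [Conj or] [VP [V offered] [NP [NP [NP [Det no] [N argument]] [PP [P near] [NP [Det no] [N hill]]]] [PP [P near] [NP [Det no] [N argument]]]]]]]
The trees differ in how a recursive rule is bracketed over the same span.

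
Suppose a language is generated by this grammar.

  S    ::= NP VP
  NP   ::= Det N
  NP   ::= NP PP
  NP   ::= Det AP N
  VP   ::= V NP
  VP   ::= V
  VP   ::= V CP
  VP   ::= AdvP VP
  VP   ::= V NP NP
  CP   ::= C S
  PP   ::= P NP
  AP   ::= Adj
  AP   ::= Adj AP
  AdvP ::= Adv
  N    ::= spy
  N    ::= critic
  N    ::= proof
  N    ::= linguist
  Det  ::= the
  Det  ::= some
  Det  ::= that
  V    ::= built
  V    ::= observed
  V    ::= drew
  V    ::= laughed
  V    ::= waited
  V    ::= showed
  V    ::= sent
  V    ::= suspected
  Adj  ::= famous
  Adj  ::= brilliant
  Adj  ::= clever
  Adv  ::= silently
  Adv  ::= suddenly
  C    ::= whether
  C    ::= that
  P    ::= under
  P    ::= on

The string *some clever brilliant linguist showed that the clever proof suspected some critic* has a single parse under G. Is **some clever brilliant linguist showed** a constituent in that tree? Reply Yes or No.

[S [NP [Det some] [AP [Adj clever] [AP [Adj brilliant]]] [N linguist]] [VP [V showed] [CP [C that] [S [NP [Det the] [AP [Adj clever]] [N proof]] [VP [V suspected] [NP [Det some] [N critic]]]]]]]
The smallest constituent containing 'some clever brilliant linguist showed' is the S spanning 'some clever brilliant linguist showed that the clever proof suspected some critic'; no single node in the tree dominates exactly the given words.

No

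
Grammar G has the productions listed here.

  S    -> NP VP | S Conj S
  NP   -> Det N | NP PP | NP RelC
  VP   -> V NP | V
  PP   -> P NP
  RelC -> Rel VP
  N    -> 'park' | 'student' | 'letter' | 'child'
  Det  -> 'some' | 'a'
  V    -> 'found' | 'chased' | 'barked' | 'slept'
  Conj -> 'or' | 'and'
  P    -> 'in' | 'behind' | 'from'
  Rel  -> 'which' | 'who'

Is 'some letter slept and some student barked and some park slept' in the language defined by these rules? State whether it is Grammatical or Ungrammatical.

Grammatical

S
  S
    NP
      Det: some
      N: letter
    VP
      V: slept
  Conj: and
  S
    S
      NP
        Det: some
        N: student
      VP
        V: barked
    Conj: and
    S
      NP
        Det: some
        N: park
      VP
        V: slept
The bracketing above is licensed at every node by one of the given productions, with S at the root.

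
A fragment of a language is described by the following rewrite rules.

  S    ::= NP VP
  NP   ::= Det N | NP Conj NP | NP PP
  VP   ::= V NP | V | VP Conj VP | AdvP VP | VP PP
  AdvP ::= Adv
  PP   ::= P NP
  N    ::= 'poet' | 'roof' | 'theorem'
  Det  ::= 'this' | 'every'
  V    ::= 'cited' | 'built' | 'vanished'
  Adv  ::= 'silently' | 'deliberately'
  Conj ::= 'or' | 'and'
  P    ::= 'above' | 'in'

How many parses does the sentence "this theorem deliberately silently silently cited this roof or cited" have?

4

Two of the 4 distinct bracketings:
[S [NP [Det this] [N theorem]] [VP [VP [AdvP [Adv deliberately]] [VP [AdvP [Adv silently]] [VP [AdvP [Adv silently]] [VP [V cited] [NP [Det this] [N roof]]]]]] [Conj or] [VP [V cited]]]]
[S [NP [Det this] [N theorem]] [VP [AdvP [Adv deliberately]] [VP [VP [AdvP [Adv silently]] [VP [AdvP [Adv silently]] [VP [V cited] [NP [Det this] [N roof]]]]] [Conj or] [VP [V cited]]]]]
The trees differ in how a recursive rule is bracketed over the same span.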